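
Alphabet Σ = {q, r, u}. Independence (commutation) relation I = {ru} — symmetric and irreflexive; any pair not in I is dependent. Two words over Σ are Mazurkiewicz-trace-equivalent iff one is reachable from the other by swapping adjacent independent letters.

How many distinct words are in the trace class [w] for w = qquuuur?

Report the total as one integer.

piece 0:q — minimal
piece 1:q rests on {0:q}
piece 2:u rests on {1:q}
piece 3:u rests on {2:u}
piece 4:u rests on {3:u}
piece 5:u rests on {4:u}
piece 6:r rests on {1:q}
minimal pieces: {0:q}
ways to finish when only these pieces remain (= sum over removing one remaining piece with nothing left below it):
  1 left: {5}→1  {6}→1
  2 left: {4,5}→1  {5,6}→2
  3 left: {3,4,5}→1  {4,5,6}→3
  4 left: {2,3,4,5}→1  {3,4,5,6}→4
  5 left: {2,3,4,5,6}→5
  placing 0:q first → 5 extensions

5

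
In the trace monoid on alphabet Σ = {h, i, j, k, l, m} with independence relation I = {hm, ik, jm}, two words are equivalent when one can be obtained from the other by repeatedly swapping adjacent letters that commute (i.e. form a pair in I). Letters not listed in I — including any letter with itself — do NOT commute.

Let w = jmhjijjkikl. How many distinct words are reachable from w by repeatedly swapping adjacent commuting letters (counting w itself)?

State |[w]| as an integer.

12

#0=j has no predecessor
#1=m has no predecessor
#2=h depends on [0:j]
#3=j depends on [2:h]
#4=i depends on [1:m, 3:j]
#5=j depends on [4:i]
#6=j depends on [5:j]
#7=k depends on [6:j]
#8=i depends on [6:j]
#9=k depends on [7:k]
#10=l depends on [8:i, 9:k]
sources: [0:j, 1:m]
N(rest) = Σ N(rest − s) over sources s of rest; N(one piece) = 1:
  size 1 → [10]=1
  size 2 → [8,10]=1  [9,10]=1
  size 3 → [7,9,10]=1  [8,9,10]=2
  size 4 → [7,8,9,10]=3
  size 5 → [6,7,8,9,10]=3
  size 6 → [5,6,7,8,9,10]=3
  size 7 → [4,5,6,7,8,9,10]=3
  size 8 → [1,4,5,6,7,8,9,10]=3  [3,4,5,6,7,8,9,10]=3
  size 9 → [1,3,4,5,6,7,8,9,10]=6  [2,3,4,5,6,7,8,9,10]=3
  first=0(j) contributes 9
  first=1(m) contributes 3
|[w]| = 12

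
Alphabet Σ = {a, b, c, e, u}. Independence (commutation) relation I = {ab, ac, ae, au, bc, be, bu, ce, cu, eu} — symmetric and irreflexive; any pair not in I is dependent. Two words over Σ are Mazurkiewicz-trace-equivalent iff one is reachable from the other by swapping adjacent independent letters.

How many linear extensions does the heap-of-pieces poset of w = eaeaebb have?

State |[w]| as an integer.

#0=e has no predecessor
#1=a has no predecessor
#2=e depends on [0:e]
#3=a depends on [1:a]
#4=e depends on [2:e]
#5=b has no predecessor
#6=b depends on [5:b]
sources: [0:e, 1:a, 5:b]
N(rest) = Σ N(rest − s) over sources s of rest; N(one piece) = 1:
  size 1 → [3]=1  [4]=1  [6]=1
  size 2 → [1,3]=1  [2,4]=1  [3,4]=2  [3,6]=2  [4,6]=2  [5,6]=1
  size 3 → [0,2,4]=1  [1,3,4]=3  [1,3,6]=3  [2,3,4]=3  [2,4,6]=3  [3,4,6]=6  [3,5,6]=3  [4,5,6]=3
  size 4 → [0,2,3,4]=4  [0,2,4,6]=4  [1,2,3,4]=6  [1,3,4,6]=12  [1,3,5,6]=6  [2,3,4,6]=12  [2,4,5,6]=6  [3,4,5,6]=12
  size 5 → [0,1,2,3,4]=10  [0,2,3,4,6]=20  [0,2,4,5,6]=10  [1,2,3,4,6]=30  [1,3,4,5,6]=30  [2,3,4,5,6]=30
  first=0(e) contributes 90
  first=1(a) contributes 60
  first=5(b) contributes 60
|[w]| = 210

210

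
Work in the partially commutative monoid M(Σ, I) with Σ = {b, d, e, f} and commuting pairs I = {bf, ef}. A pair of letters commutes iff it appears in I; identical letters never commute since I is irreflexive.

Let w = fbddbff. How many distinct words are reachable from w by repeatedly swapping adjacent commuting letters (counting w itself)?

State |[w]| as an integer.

6

0(f) covers ∅
1(b) covers ∅
2(d) covers 0:f, 1:b
3(d) covers 2:d
4(b) covers 3:d
5(f) covers 3:d
6(f) covers 5:f
floor of heap: 0:f, 1:b
completions by unplaced set U, small U first (add the entries for U minus each lowest piece of U):
  |U|=1: {4}:1  {6}:1
  |U|=2: {4,6}:2  {5,6}:1
  |U|=3: {4,5,6}:3
  |U|=4: {3,4,5,6}:3
  |U|=5: {2,3,4,5,6}:3
  start at 0(f): 3
  start at 1(b): 3
sum over floor = 6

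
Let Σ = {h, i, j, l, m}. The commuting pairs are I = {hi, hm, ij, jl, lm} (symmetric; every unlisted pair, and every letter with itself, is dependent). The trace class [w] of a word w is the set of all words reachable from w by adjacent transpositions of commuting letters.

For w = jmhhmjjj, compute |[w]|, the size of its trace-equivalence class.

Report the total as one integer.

piece 0:j — minimal
piece 1:m rests on {0:j}
piece 2:h rests on {0:j}
piece 3:h rests on {2:h}
piece 4:m rests on {1:m}
piece 5:j rests on {3:h, 4:m}
piece 6:j rests on {5:j}
piece 7:j rests on {6:j}
minimal pieces: {0:j}
ways to finish when only these pieces remain (= sum over removing one remaining piece with nothing left below it):
  1 left: {7}→1
  2 left: {6,7}→1
  3 left: {5,6,7}→1
  4 left: {3,5,6,7}→1  {4,5,6,7}→1
  5 left: {1,4,5,6,7}→1  {2,3,5,6,7}→1  {3,4,5,6,7}→2
  6 left: {1,3,4,5,6,7}→3  {2,3,4,5,6,7}→3
  placing 0:j first → 6 extensions

6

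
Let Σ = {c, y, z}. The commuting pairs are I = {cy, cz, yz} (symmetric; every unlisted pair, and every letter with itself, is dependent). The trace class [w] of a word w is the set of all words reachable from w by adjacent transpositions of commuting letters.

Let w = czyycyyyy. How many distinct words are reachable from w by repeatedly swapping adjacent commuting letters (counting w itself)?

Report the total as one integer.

piece 0:c — minimal
piece 1:z — minimal
piece 2:y — minimal
piece 3:y rests on {2:y}
piece 4:c rests on {0:c}
piece 5:y rests on {3:y}
piece 6:y rests on {5:y}
piece 7:y rests on {6:y}
piece 8:y rests on {7:y}
minimal pieces: {0:c, 1:z, 2:y}
ways to finish when only these pieces remain (= sum over removing one remaining piece with nothing left below it):
  1 left: {1}→1  {4}→1  {8}→1
  2 left: {0,4}→1  {1,4}→2  {1,8}→2  {4,8}→2  {7,8}→1
  3 left: {0,1,4}→3  {0,4,8}→3  {1,4,8}→6  {1,7,8}→3  {4,7,8}→3  {6,7,8}→1
  4 left: {0,1,4,8}→12  {0,4,7,8}→6  {1,4,7,8}→12  {1,6,7,8}→4  {4,6,7,8}→4  {5,6,7,8}→1
  5 left: {0,1,4,7,8}→30  {0,4,6,7,8}→10  {1,4,6,7,8}→20  {1,5,6,7,8}→5  {3,5,6,7,8}→1  {4,5,6,7,8}→5
  6 left: {0,1,4,6,7,8}→60  {0,4,5,6,7,8}→15  {1,3,5,6,7,8}→6  {1,4,5,6,7,8}→30  {2,3,5,6,7,8}→1  {3,4,5,6,7,8}→6
  7 left: {0,1,4,5,6,7,8}→105  {0,3,4,5,6,7,8}→21  {1,2,3,5,6,7,8}→7  {1,3,4,5,6,7,8}→42  {2,3,4,5,6,7,8}→7
  placing 0:c first → 56 extensions
  placing 1:z first → 28 extensions
  placing 2:y first → 168 extensions
total linear extensions = 252

252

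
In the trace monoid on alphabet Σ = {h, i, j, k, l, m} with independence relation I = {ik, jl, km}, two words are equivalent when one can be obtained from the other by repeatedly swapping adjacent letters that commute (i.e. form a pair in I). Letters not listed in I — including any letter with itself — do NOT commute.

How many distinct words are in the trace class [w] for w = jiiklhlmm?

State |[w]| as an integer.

3

drop 0:j onto floor
drop 1:i onto {0:j}
drop 2:i onto {1:i}
drop 3:k onto {0:j}
drop 4:l onto {2:i, 3:k}
drop 5:h onto {4:l}
drop 6:l onto {5:h}
drop 7:m onto {6:l}
drop 8:m onto {7:m}
ground layer = {0:j}
drop-orders for the pieces not yet dropped (sum over which currently-grounded one goes next):
  1 to go: {8} 1
  2 to go: {7,8} 1
  3 to go: {6,7,8} 1
  4 to go: {5,6,7,8} 1
  5 to go: {4,5,6,7,8} 1
  6 to go: {2,4,5,6,7,8} 1  {3,4,5,6,7,8} 1
  7 to go: {1,2,4,5,6,7,8} 1  {2,3,4,5,6,7,8} 2
  if 0:j drops first: 3 orders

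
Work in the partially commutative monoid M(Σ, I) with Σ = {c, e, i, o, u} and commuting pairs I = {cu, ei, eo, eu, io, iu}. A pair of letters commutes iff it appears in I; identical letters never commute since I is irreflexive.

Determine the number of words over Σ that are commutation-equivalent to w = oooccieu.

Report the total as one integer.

#0=o has no predecessor
#1=o depends on [0:o]
#2=o depends on [1:o]
#3=c depends on [2:o]
#4=c depends on [3:c]
#5=i depends on [4:c]
#6=e depends on [4:c]
#7=u depends on [2:o]
sources: [0:o]
N(rest) = Σ N(rest − s) over sources s of rest; N(one piece) = 1:
  size 1 → [5]=1  [6]=1  [7]=1
  size 2 → [5,6]=2  [5,7]=2  [6,7]=2
  size 3 → [4,5,6]=2  [5,6,7]=6
  size 4 → [3,4,5,6]=2  [4,5,6,7]=8
  size 5 → [3,4,5,6,7]=10
  size 6 → [2,3,4,5,6,7]=10
  first=0(o) contributes 10

10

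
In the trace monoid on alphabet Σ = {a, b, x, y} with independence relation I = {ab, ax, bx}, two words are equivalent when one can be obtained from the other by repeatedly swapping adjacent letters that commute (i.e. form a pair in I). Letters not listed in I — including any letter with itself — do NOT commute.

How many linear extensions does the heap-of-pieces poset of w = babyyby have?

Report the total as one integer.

3

#0=b has no predecessor
#1=a has no predecessor
#2=b depends on [0:b]
#3=y depends on [1:a, 2:b]
#4=y depends on [3:y]
#5=b depends on [4:y]
#6=y depends on [5:b]
sources: [0:b, 1:a]
N(rest) = Σ N(rest − s) over sources s of rest; N(one piece) = 1:
  size 1 → [6]=1
  size 2 → [5,6]=1
  size 3 → [4,5,6]=1
  size 4 → [3,4,5,6]=1
  size 5 → [1,3,4,5,6]=1  [2,3,4,5,6]=1
  first=0(b) contributes 2
  first=1(a) contributes 1
|[w]| = 3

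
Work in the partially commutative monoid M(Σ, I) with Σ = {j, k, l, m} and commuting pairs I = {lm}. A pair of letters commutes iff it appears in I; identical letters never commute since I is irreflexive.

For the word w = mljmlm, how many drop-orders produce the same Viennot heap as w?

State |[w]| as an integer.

6

drop 0:m onto floor
drop 1:l onto floor
drop 2:j onto {0:m, 1:l}
drop 3:m onto {2:j}
drop 4:l onto {2:j}
drop 5:m onto {3:m}
ground layer = {0:m, 1:l}
drop-orders for the pieces not yet dropped (sum over which currently-grounded one goes next):
  1 to go: {4} 1  {5} 1
  2 to go: {3,5} 1  {4,5} 2
  3 to go: {3,4,5} 3
  4 to go: {2,3,4,5} 3
  if 0:m drops first: 3 orders
  if 1:l drops first: 3 orders
heap linearizations: 6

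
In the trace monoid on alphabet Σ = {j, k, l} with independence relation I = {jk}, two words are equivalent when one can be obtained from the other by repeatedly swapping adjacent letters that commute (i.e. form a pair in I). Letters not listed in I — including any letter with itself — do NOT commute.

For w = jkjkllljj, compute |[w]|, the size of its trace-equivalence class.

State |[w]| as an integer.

#0=j has no predecessor
#1=k has no predecessor
#2=j depends on [0:j]
#3=k depends on [1:k]
#4=l depends on [2:j, 3:k]
#5=l depends on [4:l]
#6=l depends on [5:l]
#7=j depends on [6:l]
#8=j depends on [7:j]
sources: [0:j, 1:k]
N(rest) = Σ N(rest − s) over sources s of rest; N(one piece) = 1:
  size 1 → [8]=1
  size 2 → [7,8]=1
  size 3 → [6,7,8]=1
  size 4 → [5,6,7,8]=1
  size 5 → [4,5,6,7,8]=1
  size 6 → [2,4,5,6,7,8]=1  [3,4,5,6,7,8]=1
  size 7 → [0,2,4,5,6,7,8]=1  [1,3,4,5,6,7,8]=1  [2,3,4,5,6,7,8]=2
  first=0(j) contributes 3
  first=1(k) contributes 3
|[w]| = 6

6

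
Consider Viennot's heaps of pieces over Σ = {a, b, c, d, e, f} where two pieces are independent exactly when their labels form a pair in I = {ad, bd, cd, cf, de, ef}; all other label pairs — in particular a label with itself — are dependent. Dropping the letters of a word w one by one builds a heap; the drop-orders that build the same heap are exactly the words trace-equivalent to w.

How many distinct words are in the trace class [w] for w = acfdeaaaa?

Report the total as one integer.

18

piece 0:a — minimal
piece 1:c rests on {0:a}
piece 2:f rests on {0:a}
piece 3:d rests on {2:f}
piece 4:e rests on {1:c}
piece 5:a rests on {2:f, 4:e}
piece 6:a rests on {5:a}
piece 7:a rests on {6:a}
piece 8:a rests on {7:a}
minimal pieces: {0:a}
ways to finish when only these pieces remain (= sum over removing one remaining piece with nothing left below it):
  1 left: {3}→1  {8}→1
  2 left: {3,8}→2  {7,8}→1
  3 left: {3,7,8}→3  {6,7,8}→1
  4 left: {3,6,7,8}→4  {5,6,7,8}→1
  5 left: {3,5,6,7,8}→5  {4,5,6,7,8}→1
  6 left: {1,4,5,6,7,8}→1  {2,3,5,6,7,8}→5  {3,4,5,6,7,8}→6
  7 left: {1,3,4,5,6,7,8}→7  {2,3,4,5,6,7,8}→11
  placing 0:a first → 18 extensions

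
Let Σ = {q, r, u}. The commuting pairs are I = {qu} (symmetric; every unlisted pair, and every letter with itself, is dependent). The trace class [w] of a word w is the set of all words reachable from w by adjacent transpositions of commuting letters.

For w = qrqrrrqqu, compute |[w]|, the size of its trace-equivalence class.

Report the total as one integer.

#0=q has no predecessor
#1=r depends on [0:q]
#2=q depends on [1:r]
#3=r depends on [2:q]
#4=r depends on [3:r]
#5=r depends on [4:r]
#6=q depends on [5:r]
#7=q depends on [6:q]
#8=u depends on [5:r]
sources: [0:q]
N(rest) = Σ N(rest − s) over sources s of rest; N(one piece) = 1:
  size 1 → [7]=1  [8]=1
  size 2 → [6,7]=1  [7,8]=2
  size 3 → [6,7,8]=3
  size 4 → [5,6,7,8]=3
  size 5 → [4,5,6,7,8]=3
  size 6 → [3,4,5,6,7,8]=3
  size 7 → [2,3,4,5,6,7,8]=3
  first=0(q) contributes 3

3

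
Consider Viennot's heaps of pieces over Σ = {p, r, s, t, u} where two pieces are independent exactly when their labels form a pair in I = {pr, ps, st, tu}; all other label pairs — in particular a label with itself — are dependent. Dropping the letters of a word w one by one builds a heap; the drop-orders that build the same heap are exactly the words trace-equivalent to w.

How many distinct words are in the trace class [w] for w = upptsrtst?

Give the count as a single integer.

12

piece 0:u — minimal
piece 1:p rests on {0:u}
piece 2:p rests on {1:p}
piece 3:t rests on {2:p}
piece 4:s rests on {0:u}
piece 5:r rests on {3:t, 4:s}
piece 6:t rests on {5:r}
piece 7:s rests on {5:r}
piece 8:t rests on {6:t}
minimal pieces: {0:u}
ways to finish when only these pieces remain (= sum over removing one remaining piece with nothing left below it):
  1 left: {7}→1  {8}→1
  2 left: {6,8}→1  {7,8}→2
  3 left: {6,7,8}→3
  4 left: {5,6,7,8}→3
  5 left: {3,5,6,7,8}→3  {4,5,6,7,8}→3
  6 left: {2,3,5,6,7,8}→3  {3,4,5,6,7,8}→6
  7 left: {1,2,3,5,6,7,8}→3  {2,3,4,5,6,7,8}→9
  placing 0:u first → 12 extensions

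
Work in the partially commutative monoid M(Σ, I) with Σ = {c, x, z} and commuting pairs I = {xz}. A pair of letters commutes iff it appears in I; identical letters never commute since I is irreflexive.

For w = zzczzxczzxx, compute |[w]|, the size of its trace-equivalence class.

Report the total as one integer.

18

#0=z has no predecessor
#1=z depends on [0:z]
#2=c depends on [1:z]
#3=z depends on [2:c]
#4=z depends on [3:z]
#5=x depends on [2:c]
#6=c depends on [4:z, 5:x]
#7=z depends on [6:c]
#8=z depends on [7:z]
#9=x depends on [6:c]
#10=x depends on [9:x]
sources: [0:z]
N(rest) = Σ N(rest − s) over sources s of rest; N(one piece) = 1:
  size 1 → [8]=1  [10]=1
  size 2 → [7,8]=1  [8,10]=2  [9,10]=1
  size 3 → [7,8,10]=3  [8,9,10]=3
  size 4 → [7,8,9,10]=6
  size 5 → [6,7,8,9,10]=6
  size 6 → [4,6,7,8,9,10]=6  [5,6,7,8,9,10]=6
  size 7 → [3,4,6,7,8,9,10]=6  [4,5,6,7,8,9,10]=12
  size 8 → [3,4,5,6,7,8,9,10]=18
  size 9 → [2,3,4,5,6,7,8,9,10]=18
  first=0(z) contributes 18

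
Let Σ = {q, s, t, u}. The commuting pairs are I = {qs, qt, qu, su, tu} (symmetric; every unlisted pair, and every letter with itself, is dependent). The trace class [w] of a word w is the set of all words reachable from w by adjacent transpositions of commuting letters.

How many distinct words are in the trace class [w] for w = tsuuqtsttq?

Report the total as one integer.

drop 0:t onto floor
drop 1:s onto {0:t}
drop 2:u onto floor
drop 3:u onto {2:u}
drop 4:q onto floor
drop 5:t onto {1:s}
drop 6:s onto {5:t}
drop 7:t onto {6:s}
drop 8:t onto {7:t}
drop 9:q onto {4:q}
ground layer = {0:t, 2:u, 4:q}
drop-orders for the pieces not yet dropped (sum over which currently-grounded one goes next):
  1 to go: {3} 1  {8} 1  {9} 1
  2 to go: {2,3} 1  {3,8} 2  {3,9} 2  {4,9} 1  {7,8} 1  {8,9} 2
  3 to go: {2,3,8} 3  {2,3,9} 3  {3,4,9} 3  {3,7,8} 3  {3,8,9} 6  {4,8,9} 3  {6,7,8} 1  {7,8,9} 3
  4 to go: {2,3,4,9} 6  {2,3,7,8} 6  {2,3,8,9} 12  {3,4,8,9} 12  {3,6,7,8} 4  {3,7,8,9} 12  {4,7,8,9} 6  {5,6,7,8} 1  {6,7,8,9} 4
  5 to go: {1,5,6,7,8} 1  {2,3,4,8,9} 30  {2,3,6,7,8} 10  {2,3,7,8,9} 30  {3,4,7,8,9} 30  {3,5,6,7,8} 5  {3,6,7,8,9} 20  {4,6,7,8,9} 10  {5,6,7,8,9} 5
  6 to go: {0,1,5,6,7,8} 1  {1,3,5,6,7,8} 6  {1,5,6,7,8,9} 6  {2,3,4,7,8,9} 90  {2,3,5,6,7,8} 15  {2,3,6,7,8,9} 60  {3,4,6,7,8,9} 60  {3,5,6,7,8,9} 30  {4,5,6,7,8,9} 15
  7 to go: {0,1,3,5,6,7,8} 7  {0,1,5,6,7,8,9} 7  {1,2,3,5,6,7,8} 21  {1,3,5,6,7,8,9} 42  {1,4,5,6,7,8,9} 21  {2,3,4,6,7,8,9} 210  {2,3,5,6,7,8,9} 105  {3,4,5,6,7,8,9} 105
  8 to go: {0,1,2,3,5,6,7,8} 28  {0,1,3,5,6,7,8,9} 56  {0,1,4,5,6,7,8,9} 28  {1,2,3,5,6,7,8,9} 168  {1,3,4,5,6,7,8,9} 168  {2,3,4,5,6,7,8,9} 420
  if 0:t drops first: 756 orders
  if 2:u drops first: 252 orders
  if 4:q drops first: 252 orders
heap linearizations: 1260

1260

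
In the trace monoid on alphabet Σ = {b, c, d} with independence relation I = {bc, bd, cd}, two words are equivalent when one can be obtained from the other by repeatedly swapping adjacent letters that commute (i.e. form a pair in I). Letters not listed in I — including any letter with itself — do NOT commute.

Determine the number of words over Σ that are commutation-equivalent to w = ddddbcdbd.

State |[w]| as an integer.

252

0(d) covers ∅
1(d) covers 0:d
2(d) covers 1:d
3(d) covers 2:d
4(b) covers ∅
5(c) covers ∅
6(d) covers 3:d
7(b) covers 4:b
8(d) covers 6:d
floor of heap: 0:d, 4:b, 5:c
completions by unplaced set U, small U first (add the entries for U minus each lowest piece of U):
  |U|=1: {5}:1  {7}:1  {8}:1
  |U|=2: {4,7}:1  {5,7}:2  {5,8}:2  {6,8}:1  {7,8}:2
  |U|=3: {3,6,8}:1  {4,5,7}:3  {4,7,8}:3  {5,6,8}:3  {5,7,8}:6  {6,7,8}:3
  |U|=4: {2,3,6,8}:1  {3,5,6,8}:4  {3,6,7,8}:4  {4,5,7,8}:12  {4,6,7,8}:6  {5,6,7,8}:12
  |U|=5: {1,2,3,6,8}:1  {2,3,5,6,8}:5  {2,3,6,7,8}:5  {3,4,6,7,8}:10  {3,5,6,7,8}:20  {4,5,6,7,8}:30
  |U|=6: {0,1,2,3,6,8}:1  {1,2,3,5,6,8}:6  {1,2,3,6,7,8}:6  {2,3,4,6,7,8}:15  {2,3,5,6,7,8}:30  {3,4,5,6,7,8}:60
  |U|=7: {0,1,2,3,5,6,8}:7  {0,1,2,3,6,7,8}:7  {1,2,3,4,6,7,8}:21  {1,2,3,5,6,7,8}:42  {2,3,4,5,6,7,8}:105
  start at 0(d): 168
  start at 4(b): 56
  start at 5(c): 28
sum over floor = 252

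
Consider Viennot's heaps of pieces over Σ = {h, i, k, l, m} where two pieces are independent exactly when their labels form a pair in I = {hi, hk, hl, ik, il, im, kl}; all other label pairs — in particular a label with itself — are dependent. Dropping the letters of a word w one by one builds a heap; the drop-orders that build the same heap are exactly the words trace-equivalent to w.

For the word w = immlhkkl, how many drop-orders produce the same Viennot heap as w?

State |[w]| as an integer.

drop 0:i onto floor
drop 1:m onto floor
drop 2:m onto {1:m}
drop 3:l onto {2:m}
drop 4:h onto {2:m}
drop 5:k onto {2:m}
drop 6:k onto {5:k}
drop 7:l onto {3:l}
ground layer = {0:i, 1:m}
drop-orders for the pieces not yet dropped (sum over which currently-grounded one goes next):
  1 to go: {0} 1  {4} 1  {6} 1  {7} 1
  2 to go: {0,4} 2  {0,6} 2  {0,7} 2  {3,7} 1  {4,6} 2  {4,7} 2  {5,6} 1  {6,7} 2
  3 to go: {0,3,7} 3  {0,4,6} 6  {0,4,7} 6  {0,5,6} 3  {0,6,7} 6  {3,4,7} 3  {3,6,7} 3  {4,5,6} 3  {4,6,7} 6  {5,6,7} 3
  4 to go: {0,3,4,7} 12  {0,3,6,7} 12  {0,4,5,6} 12  {0,4,6,7} 24  {0,5,6,7} 12  {3,4,6,7} 12  {3,5,6,7} 6  {4,5,6,7} 12
  5 to go: {0,3,4,6,7} 60  {0,3,5,6,7} 30  {0,4,5,6,7} 60  {3,4,5,6,7} 30
  6 to go: {0,3,4,5,6,7} 180  {2,3,4,5,6,7} 30
  if 0:i drops first: 30 orders
  if 1:m drops first: 210 orders
heap linearizations: 240

240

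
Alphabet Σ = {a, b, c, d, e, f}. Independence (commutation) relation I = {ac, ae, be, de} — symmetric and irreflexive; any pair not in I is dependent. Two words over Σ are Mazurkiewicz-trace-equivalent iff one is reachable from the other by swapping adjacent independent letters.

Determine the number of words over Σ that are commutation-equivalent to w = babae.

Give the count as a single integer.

0(b) covers ∅
1(a) covers 0:b
2(b) covers 1:a
3(a) covers 2:b
4(e) covers ∅
floor of heap: 0:b, 4:e
completions by unplaced set U, small U first (add the entries for U minus each lowest piece of U):
  |U|=1: {3}:1  {4}:1
  |U|=2: {2,3}:1  {3,4}:2
  |U|=3: {1,2,3}:1  {2,3,4}:3
  start at 0(b): 4
  start at 4(e): 1
sum over floor = 5

5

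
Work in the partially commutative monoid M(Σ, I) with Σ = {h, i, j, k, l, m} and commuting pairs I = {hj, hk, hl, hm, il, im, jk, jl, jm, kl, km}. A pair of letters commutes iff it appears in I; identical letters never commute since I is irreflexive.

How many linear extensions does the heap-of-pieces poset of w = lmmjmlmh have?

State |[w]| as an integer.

piece 0:l — minimal
piece 1:m rests on {0:l}
piece 2:m rests on {1:m}
piece 3:j — minimal
piece 4:m rests on {2:m}
piece 5:l rests on {4:m}
piece 6:m rests on {5:l}
piece 7:h — minimal
minimal pieces: {0:l, 3:j, 7:h}
ways to finish when only these pieces remain (= sum over removing one remaining piece with nothing left below it):
  1 left: {3}→1  {6}→1  {7}→1
  2 left: {3,6}→2  {3,7}→2  {5,6}→1  {6,7}→2
  3 left: {3,5,6}→3  {3,6,7}→6  {4,5,6}→1  {5,6,7}→3
  4 left: {2,4,5,6}→1  {3,4,5,6}→4  {3,5,6,7}→12  {4,5,6,7}→4
  5 left: {1,2,4,5,6}→1  {2,3,4,5,6}→5  {2,4,5,6,7}→5  {3,4,5,6,7}→20
  6 left: {0,1,2,4,5,6}→1  {1,2,3,4,5,6}→6  {1,2,4,5,6,7}→6  {2,3,4,5,6,7}→30
  placing 0:l first → 42 extensions
  placing 3:j first → 7 extensions
  placing 7:h first → 7 extensions
total linear extensions = 56

56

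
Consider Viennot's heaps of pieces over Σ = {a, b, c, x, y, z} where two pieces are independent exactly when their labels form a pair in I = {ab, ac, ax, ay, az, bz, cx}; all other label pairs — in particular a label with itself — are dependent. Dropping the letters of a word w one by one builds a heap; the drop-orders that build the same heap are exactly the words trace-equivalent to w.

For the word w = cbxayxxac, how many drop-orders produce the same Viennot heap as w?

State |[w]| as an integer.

108

drop 0:c onto floor
drop 1:b onto {0:c}
drop 2:x onto {1:b}
drop 3:a onto floor
drop 4:y onto {2:x}
drop 5:x onto {4:y}
drop 6:x onto {5:x}
drop 7:a onto {3:a}
drop 8:c onto {4:y}
ground layer = {0:c, 3:a}
drop-orders for the pieces not yet dropped (sum over which currently-grounded one goes next):
  1 to go: {6} 1  {7} 1  {8} 1
  2 to go: {3,7} 1  {5,6} 1  {6,7} 2  {6,8} 2  {7,8} 2
  3 to go: {3,6,7} 3  {3,7,8} 3  {5,6,7} 3  {5,6,8} 3  {6,7,8} 6
  4 to go: {3,5,6,7} 6  {3,6,7,8} 12  {4,5,6,8} 3  {5,6,7,8} 12
  5 to go: {2,4,5,6,8} 3  {3,5,6,7,8} 30  {4,5,6,7,8} 15
  6 to go: {1,2,4,5,6,8} 3  {2,4,5,6,7,8} 18  {3,4,5,6,7,8} 45
  7 to go: {0,1,2,4,5,6,8} 3  {1,2,4,5,6,7,8} 21  {2,3,4,5,6,7,8} 63
  if 0:c drops first: 84 orders
  if 3:a drops first: 24 orders
heap linearizations: 108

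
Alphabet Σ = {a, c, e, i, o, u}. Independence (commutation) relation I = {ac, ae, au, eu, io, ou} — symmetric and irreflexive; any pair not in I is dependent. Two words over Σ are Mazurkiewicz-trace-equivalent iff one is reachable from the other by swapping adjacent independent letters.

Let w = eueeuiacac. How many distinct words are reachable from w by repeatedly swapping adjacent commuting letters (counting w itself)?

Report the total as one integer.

60

#0=e has no predecessor
#1=u has no predecessor
#2=e depends on [0:e]
#3=e depends on [2:e]
#4=u depends on [1:u]
#5=i depends on [3:e, 4:u]
#6=a depends on [5:i]
#7=c depends on [5:i]
#8=a depends on [6:a]
#9=c depends on [7:c]
sources: [0:e, 1:u]
N(rest) = Σ N(rest − s) over sources s of rest; N(one piece) = 1:
  size 1 → [8]=1  [9]=1
  size 2 → [6,8]=1  [7,9]=1  [8,9]=2
  size 3 → [6,8,9]=3  [7,8,9]=3
  size 4 → [6,7,8,9]=6
  size 5 → [5,6,7,8,9]=6
  size 6 → [3,5,6,7,8,9]=6  [4,5,6,7,8,9]=6
  size 7 → [1,4,5,6,7,8,9]=6  [2,3,5,6,7,8,9]=6  [3,4,5,6,7,8,9]=12
  size 8 → [0,2,3,5,6,7,8,9]=6  [1,3,4,5,6,7,8,9]=18  [2,3,4,5,6,7,8,9]=18
  first=0(e) contributes 36
  first=1(u) contributes 24
|[w]| = 60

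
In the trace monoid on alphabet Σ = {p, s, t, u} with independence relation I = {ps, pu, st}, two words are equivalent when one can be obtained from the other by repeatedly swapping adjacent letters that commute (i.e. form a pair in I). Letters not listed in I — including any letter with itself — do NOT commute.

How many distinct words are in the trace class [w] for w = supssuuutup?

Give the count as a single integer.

16

#0=s has no predecessor
#1=u depends on [0:s]
#2=p has no predecessor
#3=s depends on [1:u]
#4=s depends on [3:s]
#5=u depends on [4:s]
#6=u depends on [5:u]
#7=u depends on [6:u]
#8=t depends on [2:p, 7:u]
#9=u depends on [8:t]
#10=p depends on [8:t]
sources: [0:s, 2:p]
N(rest) = Σ N(rest − s) over sources s of rest; N(one piece) = 1:
  size 1 → [9]=1  [10]=1
  size 2 → [9,10]=2
  size 3 → [8,9,10]=2
  size 4 → [2,8,9,10]=2  [7,8,9,10]=2
  size 5 → [2,7,8,9,10]=4  [6,7,8,9,10]=2
  size 6 → [2,6,7,8,9,10]=6  [5,6,7,8,9,10]=2
  size 7 → [2,5,6,7,8,9,10]=8  [4,5,6,7,8,9,10]=2
  size 8 → [2,4,5,6,7,8,9,10]=10  [3,4,5,6,7,8,9,10]=2
  size 9 → [1,3,4,5,6,7,8,9,10]=2  [2,3,4,5,6,7,8,9,10]=12
  first=0(s) contributes 14
  first=2(p) contributes 2
|[w]| = 16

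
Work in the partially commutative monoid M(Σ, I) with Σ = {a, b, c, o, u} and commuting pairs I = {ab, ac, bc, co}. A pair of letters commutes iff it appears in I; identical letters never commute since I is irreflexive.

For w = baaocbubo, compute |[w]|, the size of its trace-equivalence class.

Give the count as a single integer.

18

0(b) covers ∅
1(a) covers ∅
2(a) covers 1:a
3(o) covers 0:b, 2:a
4(c) covers ∅
5(b) covers 3:o
6(u) covers 4:c, 5:b
7(b) covers 6:u
8(o) covers 7:b
floor of heap: 0:b, 1:a, 4:c
completions by unplaced set U, small U first (add the entries for U minus each lowest piece of U):
  |U|=1: {8}:1
  |U|=2: {7,8}:1
  |U|=3: {6,7,8}:1
  |U|=4: {4,6,7,8}:1  {5,6,7,8}:1
  |U|=5: {3,5,6,7,8}:1  {4,5,6,7,8}:2
  |U|=6: {0,3,5,6,7,8}:1  {2,3,5,6,7,8}:1  {3,4,5,6,7,8}:3
  |U|=7: {0,2,3,5,6,7,8}:2  {0,3,4,5,6,7,8}:4  {1,2,3,5,6,7,8}:1  {2,3,4,5,6,7,8}:4
  start at 0(b): 5
  start at 1(a): 10
  start at 4(c): 3
sum over floor = 18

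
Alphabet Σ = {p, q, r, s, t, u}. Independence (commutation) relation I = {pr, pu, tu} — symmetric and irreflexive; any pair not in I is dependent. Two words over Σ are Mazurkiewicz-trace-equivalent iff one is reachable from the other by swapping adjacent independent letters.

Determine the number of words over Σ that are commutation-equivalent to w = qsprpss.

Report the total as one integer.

piece 0:q — minimal
piece 1:s rests on {0:q}
piece 2:p rests on {1:s}
piece 3:r rests on {1:s}
piece 4:p rests on {2:p}
piece 5:s rests on {3:r, 4:p}
piece 6:s rests on {5:s}
minimal pieces: {0:q}
ways to finish when only these pieces remain (= sum over removing one remaining piece with nothing left below it):
  1 left: {6}→1
  2 left: {5,6}→1
  3 left: {3,5,6}→1  {4,5,6}→1
  4 left: {2,4,5,6}→1  {3,4,5,6}→2
  5 left: {2,3,4,5,6}→3
  placing 0:q first → 3 extensions

3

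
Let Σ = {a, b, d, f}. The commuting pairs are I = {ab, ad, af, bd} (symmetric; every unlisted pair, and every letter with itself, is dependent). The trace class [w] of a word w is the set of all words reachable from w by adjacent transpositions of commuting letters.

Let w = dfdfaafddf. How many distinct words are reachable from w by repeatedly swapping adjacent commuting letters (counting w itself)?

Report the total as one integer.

45

#0=d has no predecessor
#1=f depends on [0:d]
#2=d depends on [1:f]
#3=f depends on [2:d]
#4=a has no predecessor
#5=a depends on [4:a]
#6=f depends on [3:f]
#7=d depends on [6:f]
#8=d depends on [7:d]
#9=f depends on [8:d]
sources: [0:d, 4:a]
N(rest) = Σ N(rest − s) over sources s of rest; N(one piece) = 1:
  size 1 → [5]=1  [9]=1
  size 2 → [4,5]=1  [5,9]=2  [8,9]=1
  size 3 → [4,5,9]=3  [5,8,9]=3  [7,8,9]=1
  size 4 → [4,5,8,9]=6  [5,7,8,9]=4  [6,7,8,9]=1
  size 5 → [3,6,7,8,9]=1  [4,5,7,8,9]=10  [5,6,7,8,9]=5
  size 6 → [2,3,6,7,8,9]=1  [3,5,6,7,8,9]=6  [4,5,6,7,8,9]=15
  size 7 → [1,2,3,6,7,8,9]=1  [2,3,5,6,7,8,9]=7  [3,4,5,6,7,8,9]=21
  size 8 → [0,1,2,3,6,7,8,9]=1  [1,2,3,5,6,7,8,9]=8  [2,3,4,5,6,7,8,9]=28
  first=0(d) contributes 36
  first=4(a) contributes 9
|[w]| = 45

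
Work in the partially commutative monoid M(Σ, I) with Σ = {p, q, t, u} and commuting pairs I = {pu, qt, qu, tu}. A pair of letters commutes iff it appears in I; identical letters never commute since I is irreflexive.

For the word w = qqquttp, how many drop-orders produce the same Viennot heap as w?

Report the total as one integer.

70

piece 0:q — minimal
piece 1:q rests on {0:q}
piece 2:q rests on {1:q}
piece 3:u — minimal
piece 4:t — minimal
piece 5:t rests on {4:t}
piece 6:p rests on {2:q, 5:t}
minimal pieces: {0:q, 3:u, 4:t}
ways to finish when only these pieces remain (= sum over removing one remaining piece with nothing left below it):
  1 left: {3}→1  {6}→1
  2 left: {2,6}→1  {3,6}→2  {5,6}→1
  3 left: {1,2,6}→1  {2,3,6}→3  {2,5,6}→2  {3,5,6}→3  {4,5,6}→1
  4 left: {0,1,2,6}→1  {1,2,3,6}→4  {1,2,5,6}→3  {2,3,5,6}→8  {2,4,5,6}→3  {3,4,5,6}→4
  5 left: {0,1,2,3,6}→5  {0,1,2,5,6}→4  {1,2,3,5,6}→15  {1,2,4,5,6}→6  {2,3,4,5,6}→15
  placing 0:q first → 36 extensions
  placing 3:u first → 10 extensions
  placing 4:t first → 24 extensions
total linear extensions = 70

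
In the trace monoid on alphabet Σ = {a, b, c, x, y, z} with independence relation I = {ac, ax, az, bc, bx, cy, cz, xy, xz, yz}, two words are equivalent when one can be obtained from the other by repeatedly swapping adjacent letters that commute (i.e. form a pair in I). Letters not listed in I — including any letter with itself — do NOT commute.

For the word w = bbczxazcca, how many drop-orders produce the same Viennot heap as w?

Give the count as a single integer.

piece 0:b — minimal
piece 1:b rests on {0:b}
piece 2:c — minimal
piece 3:z rests on {1:b}
piece 4:x rests on {2:c}
piece 5:a rests on {1:b}
piece 6:z rests on {3:z}
piece 7:c rests on {4:x}
piece 8:c rests on {7:c}
piece 9:a rests on {5:a}
minimal pieces: {0:b, 2:c}
ways to finish when only these pieces remain (= sum over removing one remaining piece with nothing left below it):
  1 left: {6}→1  {8}→1  {9}→1
  2 left: {3,6}→1  {5,9}→1  {6,8}→2  {6,9}→2  {7,8}→1  {8,9}→2
  3 left: {3,6,8}→3  {3,6,9}→3  {4,7,8}→1  {5,6,9}→3  {5,8,9}→3  {6,7,8}→3  {6,8,9}→6  {7,8,9}→3
  4 left: {2,4,7,8}→1  {3,5,6,9}→6  {3,6,7,8}→6  {3,6,8,9}→12  {4,6,7,8}→4  {4,7,8,9}→4  {5,6,8,9}→12  {5,7,8,9}→6  {6,7,8,9}→12
  5 left: {1,3,5,6,9}→6  {2,4,6,7,8}→5  {2,4,7,8,9}→5  {3,4,6,7,8}→10  {3,5,6,8,9}→30  {3,6,7,8,9}→30  {4,5,7,8,9}→10  {4,6,7,8,9}→20  {5,6,7,8,9}→30
  6 left: {0,1,3,5,6,9}→6  {1,3,5,6,8,9}→36  {2,3,4,6,7,8}→15  {2,4,5,7,8,9}→15  {2,4,6,7,8,9}→30  {3,4,6,7,8,9}→60  {3,5,6,7,8,9}→90  {4,5,6,7,8,9}→60
  7 left: {0,1,3,5,6,8,9}→42  {1,3,5,6,7,8,9}→126  {2,3,4,6,7,8,9}→105  {2,4,5,6,7,8,9}→105  {3,4,5,6,7,8,9}→210
  8 left: {0,1,3,5,6,7,8,9}→168  {1,3,4,5,6,7,8,9}→336  {2,3,4,5,6,7,8,9}→420
  placing 0:b first → 756 extensions
  placing 2:c first → 504 extensions
total linear extensions = 1260

1260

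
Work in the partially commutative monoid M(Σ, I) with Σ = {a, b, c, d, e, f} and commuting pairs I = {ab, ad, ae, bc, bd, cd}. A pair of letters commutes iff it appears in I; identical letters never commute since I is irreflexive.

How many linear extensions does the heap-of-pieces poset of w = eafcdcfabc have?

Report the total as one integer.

drop 0:e onto floor
drop 1:a onto floor
drop 2:f onto {0:e, 1:a}
drop 3:c onto {2:f}
drop 4:d onto {2:f}
drop 5:c onto {3:c}
drop 6:f onto {4:d, 5:c}
drop 7:a onto {6:f}
drop 8:b onto {6:f}
drop 9:c onto {7:a}
ground layer = {0:e, 1:a}
drop-orders for the pieces not yet dropped (sum over which currently-grounded one goes next):
  1 to go: {8} 1  {9} 1
  2 to go: {7,9} 1  {8,9} 2
  3 to go: {7,8,9} 3
  4 to go: {6,7,8,9} 3
  5 to go: {4,6,7,8,9} 3  {5,6,7,8,9} 3
  6 to go: {3,5,6,7,8,9} 3  {4,5,6,7,8,9} 6
  7 to go: {3,4,5,6,7,8,9} 9
  8 to go: {2,3,4,5,6,7,8,9} 9
  if 0:e drops first: 9 orders
  if 1:a drops first: 9 orders
heap linearizations: 18

18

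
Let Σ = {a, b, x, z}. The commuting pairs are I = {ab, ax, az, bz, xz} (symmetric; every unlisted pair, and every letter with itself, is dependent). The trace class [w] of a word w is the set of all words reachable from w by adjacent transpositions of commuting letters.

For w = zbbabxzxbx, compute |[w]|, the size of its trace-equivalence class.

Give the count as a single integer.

360

piece 0:z — minimal
piece 1:b — minimal
piece 2:b rests on {1:b}
piece 3:a — minimal
piece 4:b rests on {2:b}
piece 5:x rests on {4:b}
piece 6:z rests on {0:z}
piece 7:x rests on {5:x}
piece 8:b rests on {7:x}
piece 9:x rests on {8:b}
minimal pieces: {0:z, 1:b, 3:a}
ways to finish when only these pieces remain (= sum over removing one remaining piece with nothing left below it):
  1 left: {3}→1  {6}→1  {9}→1
  2 left: {0,6}→1  {3,6}→2  {3,9}→2  {6,9}→2  {8,9}→1
  3 left: {0,3,6}→3  {0,6,9}→3  {3,6,9}→6  {3,8,9}→3  {6,8,9}→3  {7,8,9}→1
  4 left: {0,3,6,9}→12  {0,6,8,9}→6  {3,6,8,9}→12  {3,7,8,9}→4  {5,7,8,9}→1  {6,7,8,9}→4
  5 left: {0,3,6,8,9}→30  {0,6,7,8,9}→10  {3,5,7,8,9}→5  {3,6,7,8,9}→20  {4,5,7,8,9}→1  {5,6,7,8,9}→5
  6 left: {0,3,6,7,8,9}→60  {0,5,6,7,8,9}→15  {2,4,5,7,8,9}→1  {3,4,5,7,8,9}→6  {3,5,6,7,8,9}→30  {4,5,6,7,8,9}→6
  7 left: {0,3,5,6,7,8,9}→105  {0,4,5,6,7,8,9}→21  {1,2,4,5,7,8,9}→1  {2,3,4,5,7,8,9}→7  {2,4,5,6,7,8,9}→7  {3,4,5,6,7,8,9}→42
  8 left: {0,2,4,5,6,7,8,9}→28  {0,3,4,5,6,7,8,9}→168  {1,2,3,4,5,7,8,9}→8  {1,2,4,5,6,7,8,9}→8  {2,3,4,5,6,7,8,9}→56
  placing 0:z first → 72 extensions
  placing 1:b first → 252 extensions
  placing 3:a first → 36 extensions
total linear extensions = 360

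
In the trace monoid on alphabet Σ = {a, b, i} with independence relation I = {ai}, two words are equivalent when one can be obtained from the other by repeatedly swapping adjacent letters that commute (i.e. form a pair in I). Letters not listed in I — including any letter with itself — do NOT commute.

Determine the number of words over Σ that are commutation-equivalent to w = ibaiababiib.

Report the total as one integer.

drop 0:i onto floor
drop 1:b onto {0:i}
drop 2:a onto {1:b}
drop 3:i onto {1:b}
drop 4:a onto {2:a}
drop 5:b onto {3:i, 4:a}
drop 6:a onto {5:b}
drop 7:b onto {6:a}
drop 8:i onto {7:b}
drop 9:i onto {8:i}
drop 10:b onto {9:i}
ground layer = {0:i}
drop-orders for the pieces not yet dropped (sum over which currently-grounded one goes next):
  1 to go: {10} 1
  2 to go: {9,10} 1
  3 to go: {8,9,10} 1
  4 to go: {7,8,9,10} 1
  5 to go: {6,7,8,9,10} 1
  6 to go: {5,6,7,8,9,10} 1
  7 to go: {3,5,6,7,8,9,10} 1  {4,5,6,7,8,9,10} 1
  8 to go: {2,4,5,6,7,8,9,10} 1  {3,4,5,6,7,8,9,10} 2
  9 to go: {2,3,4,5,6,7,8,9,10} 3
  if 0:i drops first: 3 orders

3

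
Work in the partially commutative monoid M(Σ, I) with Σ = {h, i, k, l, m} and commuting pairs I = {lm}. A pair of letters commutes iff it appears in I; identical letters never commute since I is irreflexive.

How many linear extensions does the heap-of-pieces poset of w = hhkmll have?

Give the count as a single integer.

#0=h has no predecessor
#1=h depends on [0:h]
#2=k depends on [1:h]
#3=m depends on [2:k]
#4=l depends on [2:k]
#5=l depends on [4:l]
sources: [0:h]
N(rest) = Σ N(rest − s) over sources s of rest; N(one piece) = 1:
  size 1 → [3]=1  [5]=1
  size 2 → [3,5]=2  [4,5]=1
  size 3 → [3,4,5]=3
  size 4 → [2,3,4,5]=3
  first=0(h) contributes 3

3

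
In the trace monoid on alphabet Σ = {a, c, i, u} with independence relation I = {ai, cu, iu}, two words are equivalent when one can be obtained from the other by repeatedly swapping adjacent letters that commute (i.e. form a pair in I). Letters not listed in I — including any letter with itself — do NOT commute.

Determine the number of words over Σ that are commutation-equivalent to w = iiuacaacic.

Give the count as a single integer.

6

#0=i has no predecessor
#1=i depends on [0:i]
#2=u has no predecessor
#3=a depends on [2:u]
#4=c depends on [1:i, 3:a]
#5=a depends on [4:c]
#6=a depends on [5:a]
#7=c depends on [6:a]
#8=i depends on [7:c]
#9=c depends on [8:i]
sources: [0:i, 2:u]
N(rest) = Σ N(rest − s) over sources s of rest; N(one piece) = 1:
  size 1 → [9]=1
  size 2 → [8,9]=1
  size 3 → [7,8,9]=1
  size 4 → [6,7,8,9]=1
  size 5 → [5,6,7,8,9]=1
  size 6 → [4,5,6,7,8,9]=1
  size 7 → [1,4,5,6,7,8,9]=1  [3,4,5,6,7,8,9]=1
  size 8 → [0,1,4,5,6,7,8,9]=1  [1,3,4,5,6,7,8,9]=2  [2,3,4,5,6,7,8,9]=1
  first=0(i) contributes 3
  first=2(u) contributes 3
|[w]| = 6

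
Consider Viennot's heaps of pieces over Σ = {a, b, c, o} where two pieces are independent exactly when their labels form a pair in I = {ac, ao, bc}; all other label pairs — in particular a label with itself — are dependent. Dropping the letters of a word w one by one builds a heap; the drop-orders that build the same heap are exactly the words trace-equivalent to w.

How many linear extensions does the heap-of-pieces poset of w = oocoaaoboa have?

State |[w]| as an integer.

#0=o has no predecessor
#1=o depends on [0:o]
#2=c depends on [1:o]
#3=o depends on [2:c]
#4=a has no predecessor
#5=a depends on [4:a]
#6=o depends on [3:o]
#7=b depends on [5:a, 6:o]
#8=o depends on [7:b]
#9=a depends on [7:b]
sources: [0:o, 4:a]
N(rest) = Σ N(rest − s) over sources s of rest; N(one piece) = 1:
  size 1 → [8]=1  [9]=1
  size 2 → [8,9]=2
  size 3 → [7,8,9]=2
  size 4 → [5,7,8,9]=2  [6,7,8,9]=2
  size 5 → [3,6,7,8,9]=2  [4,5,7,8,9]=2  [5,6,7,8,9]=4
  size 6 → [2,3,6,7,8,9]=2  [3,5,6,7,8,9]=6  [4,5,6,7,8,9]=6
  size 7 → [1,2,3,6,7,8,9]=2  [2,3,5,6,7,8,9]=8  [3,4,5,6,7,8,9]=12
  size 8 → [0,1,2,3,6,7,8,9]=2  [1,2,3,5,6,7,8,9]=10  [2,3,4,5,6,7,8,9]=20
  first=0(o) contributes 30
  first=4(a) contributes 12
|[w]| = 42

42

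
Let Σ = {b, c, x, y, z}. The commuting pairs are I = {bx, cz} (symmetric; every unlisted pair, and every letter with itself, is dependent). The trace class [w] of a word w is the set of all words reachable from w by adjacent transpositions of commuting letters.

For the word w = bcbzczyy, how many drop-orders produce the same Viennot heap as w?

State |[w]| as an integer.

3

0(b) covers ∅
1(c) covers 0:b
2(b) covers 1:c
3(z) covers 2:b
4(c) covers 2:b
5(z) covers 3:z
6(y) covers 4:c, 5:z
7(y) covers 6:y
floor of heap: 0:b
completions by unplaced set U, small U first (add the entries for U minus each lowest piece of U):
  |U|=1: {7}:1
  |U|=2: {6,7}:1
  |U|=3: {4,6,7}:1  {5,6,7}:1
  |U|=4: {3,5,6,7}:1  {4,5,6,7}:2
  |U|=5: {3,4,5,6,7}:3
  |U|=6: {2,3,4,5,6,7}:3
  start at 0(b): 3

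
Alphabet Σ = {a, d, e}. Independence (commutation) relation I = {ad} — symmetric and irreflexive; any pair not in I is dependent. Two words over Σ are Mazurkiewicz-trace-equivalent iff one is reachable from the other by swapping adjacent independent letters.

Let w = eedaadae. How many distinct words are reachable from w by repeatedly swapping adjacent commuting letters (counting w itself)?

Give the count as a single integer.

0(e) covers ∅
1(e) covers 0:e
2(d) covers 1:e
3(a) covers 1:e
4(a) covers 3:a
5(d) covers 2:d
6(a) covers 4:a
7(e) covers 5:d, 6:a
floor of heap: 0:e
completions by unplaced set U, small U first (add the entries for U minus each lowest piece of U):
  |U|=1: {7}:1
  |U|=2: {5,7}:1  {6,7}:1
  |U|=3: {2,5,7}:1  {4,6,7}:1  {5,6,7}:2
  |U|=4: {2,5,6,7}:3  {3,4,6,7}:1  {4,5,6,7}:3
  |U|=5: {2,4,5,6,7}:6  {3,4,5,6,7}:4
  |U|=6: {2,3,4,5,6,7}:10
  start at 0(e): 10

10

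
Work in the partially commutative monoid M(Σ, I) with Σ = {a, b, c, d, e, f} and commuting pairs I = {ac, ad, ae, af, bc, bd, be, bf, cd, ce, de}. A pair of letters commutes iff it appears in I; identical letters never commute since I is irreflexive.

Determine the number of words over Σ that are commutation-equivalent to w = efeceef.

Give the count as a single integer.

drop 0:e onto floor
drop 1:f onto {0:e}
drop 2:e onto {1:f}
drop 3:c onto {1:f}
drop 4:e onto {2:e}
drop 5:e onto {4:e}
drop 6:f onto {3:c, 5:e}
ground layer = {0:e}
drop-orders for the pieces not yet dropped (sum over which currently-grounded one goes next):
  1 to go: {6} 1
  2 to go: {3,6} 1  {5,6} 1
  3 to go: {3,5,6} 2  {4,5,6} 1
  4 to go: {2,4,5,6} 1  {3,4,5,6} 3
  5 to go: {2,3,4,5,6} 4
  if 0:e drops first: 4 orders

4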